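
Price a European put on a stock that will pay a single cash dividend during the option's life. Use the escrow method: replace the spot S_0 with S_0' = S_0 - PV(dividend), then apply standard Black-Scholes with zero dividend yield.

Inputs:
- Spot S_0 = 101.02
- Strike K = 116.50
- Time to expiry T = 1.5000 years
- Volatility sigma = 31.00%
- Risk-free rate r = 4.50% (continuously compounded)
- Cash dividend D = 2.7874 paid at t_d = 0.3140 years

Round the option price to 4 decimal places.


PV(D) = D * exp(-r * t_d) = 2.7874 * 0.98596936 = 2.74829099
S_0' = S_0 - PV(D) = 101.0200 - 2.74829099 = 98.27170901
d1 = (ln(S_0'/K) + (r + sigma^2/2)*T) / (sigma*sqrt(T)) = -0.08054367
d2 = d1 - sigma*sqrt(T) = -0.46021458
exp(-rT) = 0.93472772
N(-d1) = 0.53209757; N(-d2) = 0.67731890
P = K * exp(-rT) * N(-d2) - S_0' * N(-d1) = 116.5000 * 0.93472772 * 0.67731890 - 98.27170901 * 0.53209757 = 21.4670

Answer: Price = 21.4670


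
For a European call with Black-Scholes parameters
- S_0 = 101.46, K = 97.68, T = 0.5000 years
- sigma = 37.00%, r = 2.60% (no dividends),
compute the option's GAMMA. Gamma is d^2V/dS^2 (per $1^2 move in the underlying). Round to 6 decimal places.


d1 = 0.3256238283; d2 = 0.0639943193
phi(d1) = 0.3783430437; exp(-qT) = 1.0000000000; exp(-rT) = 0.9870841350
Gamma = exp(-qT) * phi(d1) / (S * sigma * sqrt(T)) = 1.0000000000 * 0.3783430437 / (101.4600 * 0.3700 * 0.7071067812) = 0.014253

Answer: Gamma = 0.014253


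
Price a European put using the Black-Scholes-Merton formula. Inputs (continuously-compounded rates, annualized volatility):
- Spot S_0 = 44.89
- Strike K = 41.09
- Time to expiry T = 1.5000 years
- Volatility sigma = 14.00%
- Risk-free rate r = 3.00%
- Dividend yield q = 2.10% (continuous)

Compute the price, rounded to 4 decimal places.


d1 = (ln(S/K) + (r - q + 0.5*sigma^2) * T) / (sigma * sqrt(T)) = 0.68031819
d2 = d1 - sigma * sqrt(T) = 0.50885391
exp(-rT) = 0.95599748; exp(-qT) = 0.96899096
P = K * exp(-rT) * N(-d2) - S_0 * exp(-qT) * N(-d1)
N(-d1) = 0.24815150; N(-d2) = 0.30542732
P = 41.0900 * 0.95599748 * 0.30542732 - 44.8900 * 0.96899096 * 0.24815150 = 1.2037

Answer: Price = 1.2037


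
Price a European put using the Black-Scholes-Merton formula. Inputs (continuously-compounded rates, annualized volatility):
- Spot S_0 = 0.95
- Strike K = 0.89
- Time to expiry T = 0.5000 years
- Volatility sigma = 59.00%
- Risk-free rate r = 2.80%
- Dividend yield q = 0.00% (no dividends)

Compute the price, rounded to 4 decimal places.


d1 = (ln(S/K) + (r - q + 0.5*sigma^2) * T) / (sigma * sqrt(T)) = 0.39853382
d2 = d1 - sigma * sqrt(T) = -0.01865918
exp(-rT) = 0.98609754; exp(-qT) = 1.00000000
P = K * exp(-rT) * N(-d2) - S_0 * exp(-qT) * N(-d1)
N(-d1) = 0.34511837; N(-d2) = 0.50744350
P = 0.8900 * 0.98609754 * 0.50744350 - 0.9500 * 1.00000000 * 0.34511837 = 0.1175

Answer: Price = 0.1175


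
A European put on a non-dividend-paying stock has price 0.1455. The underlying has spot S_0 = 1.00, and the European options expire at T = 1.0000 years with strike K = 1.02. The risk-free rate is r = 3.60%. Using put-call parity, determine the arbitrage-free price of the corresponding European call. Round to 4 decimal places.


Put-call parity: C - P = S_0 * exp(-qT) - K * exp(-rT).
S_0 * exp(-qT) = 1.0000 * 1.00000000 = 1.00000000
K * exp(-rT) = 1.0200 * 0.96464029 = 0.98393310
C = P + S*exp(-qT) - K*exp(-rT)
C = 0.1455 + 1.00000000 - 0.98393310 = 0.1616

Answer: Call price = 0.1616


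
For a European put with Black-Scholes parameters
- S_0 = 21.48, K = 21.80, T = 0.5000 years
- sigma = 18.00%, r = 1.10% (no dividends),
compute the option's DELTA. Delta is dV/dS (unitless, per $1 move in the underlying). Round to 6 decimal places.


Answer: Delta = -0.503723

Derivation:
d1 = -0.0093314537; d2 = -0.1366106743
phi(d1) = 0.3989249116; exp(-qT) = 1.0000000000; exp(-rT) = 0.9945150973
N(-d1) = 0.5037226574
Delta = -exp(-qT) * N(-d1) = -1.0000000000 * 0.5037226574 = -0.503723


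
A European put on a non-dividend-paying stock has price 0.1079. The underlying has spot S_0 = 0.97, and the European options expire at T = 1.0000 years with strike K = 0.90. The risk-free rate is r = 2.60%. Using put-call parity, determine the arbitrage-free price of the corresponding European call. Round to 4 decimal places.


Put-call parity: C - P = S_0 * exp(-qT) - K * exp(-rT).
S_0 * exp(-qT) = 0.9700 * 1.00000000 = 0.97000000
K * exp(-rT) = 0.9000 * 0.97433509 = 0.87690158
C = P + S*exp(-qT) - K*exp(-rT)
C = 0.1079 + 0.97000000 - 0.87690158 = 0.2010

Answer: Call price = 0.2010


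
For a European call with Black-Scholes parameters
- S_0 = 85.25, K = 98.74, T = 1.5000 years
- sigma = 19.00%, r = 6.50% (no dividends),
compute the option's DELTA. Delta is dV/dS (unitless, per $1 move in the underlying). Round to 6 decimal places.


Answer: Delta = 0.461781

Derivation:
d1 = -0.0959470146; d2 = -0.3286485401
phi(d1) = 0.3971102028; exp(-qT) = 1.0000000000; exp(-rT) = 0.9071023416
N(d1) = 0.4617813273
Delta = exp(-qT) * N(d1) = 1.0000000000 * 0.4617813273 = 0.461781


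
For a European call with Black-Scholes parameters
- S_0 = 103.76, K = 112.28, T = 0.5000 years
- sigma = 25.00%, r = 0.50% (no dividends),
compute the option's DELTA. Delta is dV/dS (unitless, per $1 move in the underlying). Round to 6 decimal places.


d1 = -0.3438813662; d2 = -0.5206580615
phi(d1) = 0.3760377543; exp(-qT) = 1.0000000000; exp(-rT) = 0.9975031224
N(d1) = 0.3654677529
Delta = exp(-qT) * N(d1) = 1.0000000000 * 0.3654677529 = 0.365468

Answer: Delta = 0.365468


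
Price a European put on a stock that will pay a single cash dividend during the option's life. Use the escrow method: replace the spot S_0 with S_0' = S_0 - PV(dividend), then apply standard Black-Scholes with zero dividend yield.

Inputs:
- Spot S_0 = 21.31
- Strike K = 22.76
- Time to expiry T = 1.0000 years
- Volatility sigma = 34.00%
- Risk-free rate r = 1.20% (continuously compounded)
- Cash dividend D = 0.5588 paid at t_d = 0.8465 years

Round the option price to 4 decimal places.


Answer: Price = 3.8645

Derivation:
PV(D) = D * exp(-r * t_d) = 0.5588 * 0.98989342 = 0.55315244
S_0' = S_0 - PV(D) = 21.3100 - 0.55315244 = 20.75684756
d1 = (ln(S_0'/K) + (r + sigma^2/2)*T) / (sigma*sqrt(T)) = -0.06567181
d2 = d1 - sigma*sqrt(T) = -0.40567181
exp(-rT) = 0.98807171
N(-d1) = 0.52618044; N(-d2) = 0.65750812
P = K * exp(-rT) * N(-d2) - S_0' * N(-d1) = 22.7600 * 0.98807171 * 0.65750812 - 20.75684756 * 0.52618044 = 3.8645


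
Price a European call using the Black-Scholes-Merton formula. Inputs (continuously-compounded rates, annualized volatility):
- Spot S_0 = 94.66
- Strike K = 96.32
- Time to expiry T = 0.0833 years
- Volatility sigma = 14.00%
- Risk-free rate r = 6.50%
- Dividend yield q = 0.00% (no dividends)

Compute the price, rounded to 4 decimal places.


d1 = (ln(S/K) + (r - q + 0.5*sigma^2) * T) / (sigma * sqrt(T)) = -0.27603566
d2 = d1 - sigma * sqrt(T) = -0.31644210
exp(-rT) = 0.99460013; exp(-qT) = 1.00000000
C = S_0 * exp(-qT) * N(d1) - K * exp(-rT) * N(d2)
N(d1) = 0.39126034; N(d2) = 0.37583348
C = 94.6600 * 1.00000000 * 0.39126034 - 96.3200 * 0.99460013 * 0.37583348 = 1.0319

Answer: Price = 1.0319


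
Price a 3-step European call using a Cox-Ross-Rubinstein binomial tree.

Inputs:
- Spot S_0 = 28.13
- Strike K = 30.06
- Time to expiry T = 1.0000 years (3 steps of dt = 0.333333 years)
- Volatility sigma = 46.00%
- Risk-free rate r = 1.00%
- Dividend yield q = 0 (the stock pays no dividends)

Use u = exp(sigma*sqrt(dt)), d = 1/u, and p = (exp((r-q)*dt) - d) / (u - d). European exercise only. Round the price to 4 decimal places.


dt = T/N = 0.333333
u = exp(sigma*sqrt(dt)) = 1.304189; d = 1/u = 0.766760
p = (exp((r-q)*dt) - d) / (u - d) = 0.440205
Discount per step: exp(-r*dt) = 0.996672
Stock lattice S(k, i) with i counting down-moves:
  k=0: S(0,0) = 28.1300
  k=1: S(1,0) = 36.6868; S(1,1) = 21.5690
  k=2: S(2,0) = 47.8465; S(2,1) = 28.1300; S(2,2) = 16.5382
  k=3: S(3,0) = 62.4009; S(3,1) = 36.6868; S(3,2) = 21.5690; S(3,3) = 12.6809
Terminal payoffs V(N, i) = max(S_T - K, 0):
  V(3,0) = 32.340918; V(3,1) = 6.626827; V(3,2) = 0.000000; V(3,3) = 0.000000
Backward induction: V(k, i) = exp(-r*dt) * [p * V(k+1, i) + (1-p) * V(k+1, i+1)].
  V(2,0) = exp(-r*dt) * [p*32.340918 + (1-p)*6.626827] = 17.886576
  V(2,1) = exp(-r*dt) * [p*6.626827 + (1-p)*0.000000] = 2.907454
  V(2,2) = exp(-r*dt) * [p*0.000000 + (1-p)*0.000000] = 0.000000
  V(1,0) = exp(-r*dt) * [p*17.886576 + (1-p)*2.907454] = 9.469720
  V(1,1) = exp(-r*dt) * [p*2.907454 + (1-p)*0.000000] = 1.275617
  V(0,0) = exp(-r*dt) * [p*9.469720 + (1-p)*1.275617] = 4.866453

Answer: Price = V(0,0) = 4.8665


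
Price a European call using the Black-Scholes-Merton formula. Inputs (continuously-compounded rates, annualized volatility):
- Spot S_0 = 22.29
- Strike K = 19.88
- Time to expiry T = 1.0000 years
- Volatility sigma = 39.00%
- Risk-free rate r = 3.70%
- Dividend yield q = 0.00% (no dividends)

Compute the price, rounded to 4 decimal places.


Answer: Price = 5.0051

Derivation:
d1 = (ln(S/K) + (r - q + 0.5*sigma^2) * T) / (sigma * sqrt(T)) = 0.58326653
d2 = d1 - sigma * sqrt(T) = 0.19326653
exp(-rT) = 0.96367614; exp(-qT) = 1.00000000
C = S_0 * exp(-qT) * N(d1) - K * exp(-rT) * N(d2)
N(d1) = 0.72014305; N(d2) = 0.57662488
C = 22.2900 * 1.00000000 * 0.72014305 - 19.8800 * 0.96367614 * 0.57662488 = 5.0051


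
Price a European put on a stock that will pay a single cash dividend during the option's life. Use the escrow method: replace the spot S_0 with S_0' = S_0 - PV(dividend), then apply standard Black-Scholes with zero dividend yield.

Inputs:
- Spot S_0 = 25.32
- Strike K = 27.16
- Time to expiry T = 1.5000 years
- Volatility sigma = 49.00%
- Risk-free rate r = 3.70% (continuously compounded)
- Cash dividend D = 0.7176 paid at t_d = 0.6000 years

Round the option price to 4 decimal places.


Answer: Price = 6.4859

Derivation:
PV(D) = D * exp(-r * t_d) = 0.7176 * 0.97804461 = 0.70184481
S_0' = S_0 - PV(D) = 25.3200 - 0.70184481 = 24.61815519
d1 = (ln(S_0'/K) + (r + sigma^2/2)*T) / (sigma*sqrt(T)) = 0.22880881
d2 = d1 - sigma*sqrt(T) = -0.37131618
exp(-rT) = 0.94601202
N(-d1) = 0.40950876; N(-d2) = 0.64479897
P = K * exp(-rT) * N(-d2) - S_0' * N(-d1) = 27.1600 * 0.94601202 * 0.64479897 - 24.61815519 * 0.40950876 = 6.4859


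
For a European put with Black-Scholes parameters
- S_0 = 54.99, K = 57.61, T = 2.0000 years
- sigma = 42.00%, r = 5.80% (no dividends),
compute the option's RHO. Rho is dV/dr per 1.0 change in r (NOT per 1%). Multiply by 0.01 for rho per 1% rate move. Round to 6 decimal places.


d1 = 0.4139187375; d2 = -0.1800509587
phi(d1) = 0.3661900222; exp(-qT) = 1.0000000000; exp(-rT) = 0.8904752233
N(-d2) = 0.5714437187
Rho = -K*T*exp(-rT)*N(-d2) = -57.6100 * 2.0000 * 0.8904752233 * 0.5714437187 = -58.630443

Answer: Rho = -58.630443


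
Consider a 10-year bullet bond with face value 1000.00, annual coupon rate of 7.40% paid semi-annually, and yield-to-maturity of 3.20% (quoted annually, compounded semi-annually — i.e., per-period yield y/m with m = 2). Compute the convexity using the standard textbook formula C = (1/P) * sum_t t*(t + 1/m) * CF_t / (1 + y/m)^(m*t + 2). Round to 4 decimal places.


Coupon per period c = face * coupon_rate / m = 37.000000
Periods per year m = 2; per-period yield y/m = 0.016000
Number of cashflows N = 20
Cashflows (t years, CF_t, discount factor 1/(1+y/m)^(m*t), PV):
  t = 0.5000: CF_t = 37.000000, DF = 0.984252, PV = 36.417323
  t = 1.0000: CF_t = 37.000000, DF = 0.968752, PV = 35.843822
  t = 1.5000: CF_t = 37.000000, DF = 0.953496, PV = 35.279352
  t = 2.0000: CF_t = 37.000000, DF = 0.938480, PV = 34.723772
  t = 2.5000: CF_t = 37.000000, DF = 0.923701, PV = 34.176941
  t = 3.0000: CF_t = 37.000000, DF = 0.909155, PV = 33.638721
  t = 3.5000: CF_t = 37.000000, DF = 0.894837, PV = 33.108977
  t = 4.0000: CF_t = 37.000000, DF = 0.880745, PV = 32.587576
  t = 4.5000: CF_t = 37.000000, DF = 0.866875, PV = 32.074386
  t = 5.0000: CF_t = 37.000000, DF = 0.853224, PV = 31.569278
  t = 5.5000: CF_t = 37.000000, DF = 0.839787, PV = 31.072124
  t = 6.0000: CF_t = 37.000000, DF = 0.826562, PV = 30.582799
  t = 6.5000: CF_t = 37.000000, DF = 0.813545, PV = 30.101180
  t = 7.0000: CF_t = 37.000000, DF = 0.800734, PV = 29.627146
  t = 7.5000: CF_t = 37.000000, DF = 0.788124, PV = 29.160576
  t = 8.0000: CF_t = 37.000000, DF = 0.775712, PV = 28.701355
  t = 8.5000: CF_t = 37.000000, DF = 0.763496, PV = 28.249365
  t = 9.0000: CF_t = 37.000000, DF = 0.751473, PV = 27.804493
  t = 9.5000: CF_t = 37.000000, DF = 0.739639, PV = 27.366627
  t = 10.0000: CF_t = 1037.000000, DF = 0.727991, PV = 754.926373
Price P = sum_t PV_t = 1357.012185
Convexity numerator sum_t t*(t + 1/m) * CF_t / (1+y/m)^(m*t + 2):
  t = 0.5000: term = 17.639676
  t = 1.0000: term = 52.085658
  t = 1.5000: term = 102.530822
  t = 2.0000: term = 168.193606
  t = 2.5000: term = 248.317331
  t = 3.0000: term = 342.169551
  t = 3.5000: term = 449.041405
  t = 4.0000: term = 568.246998
  t = 4.5000: term = 699.122782
  t = 5.0000: term = 841.026969
  t = 5.5000: term = 993.338940
  t = 6.0000: term = 1155.458681
  t = 6.5000: term = 1326.806228
  t = 7.0000: term = 1506.821125
  t = 7.5000: term = 1694.961896
  t = 8.0000: term = 1890.705527
  t = 8.5000: term = 2093.546966
  t = 9.0000: term = 2302.998631
  t = 9.5000: term = 2518.589929
  t = 10.0000: term = 76790.320570
Convexity = (1/P) * sum = 95761.923291 / 1357.012185 = 70.568212

Answer: Convexity = 70.5682


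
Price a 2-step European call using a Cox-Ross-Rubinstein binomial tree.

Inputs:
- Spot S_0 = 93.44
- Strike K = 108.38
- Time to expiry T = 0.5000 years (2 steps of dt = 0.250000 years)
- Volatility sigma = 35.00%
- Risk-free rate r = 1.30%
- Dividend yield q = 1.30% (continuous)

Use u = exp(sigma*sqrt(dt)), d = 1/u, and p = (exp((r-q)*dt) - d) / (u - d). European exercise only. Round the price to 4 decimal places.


dt = T/N = 0.250000
u = exp(sigma*sqrt(dt)) = 1.191246; d = 1/u = 0.839457
p = (exp((r-q)*dt) - d) / (u - d) = 0.456361
Discount per step: exp(-r*dt) = 0.996755
Stock lattice S(k, i) with i counting down-moves:
  k=0: S(0,0) = 93.4400
  k=1: S(1,0) = 111.3100; S(1,1) = 78.4389
  k=2: S(2,0) = 132.5977; S(2,1) = 93.4400; S(2,2) = 65.8461
Terminal payoffs V(N, i) = max(S_T - K, 0):
  V(2,0) = 24.217672; V(2,1) = 0.000000; V(2,2) = 0.000000
Backward induction: V(k, i) = exp(-r*dt) * [p * V(k+1, i) + (1-p) * V(k+1, i+1)].
  V(1,0) = exp(-r*dt) * [p*24.217672 + (1-p)*0.000000] = 11.016148
  V(1,1) = exp(-r*dt) * [p*0.000000 + (1-p)*0.000000] = 0.000000
  V(0,0) = exp(-r*dt) * [p*11.016148 + (1-p)*0.000000] = 5.011031

Answer: Price = V(0,0) = 5.0110


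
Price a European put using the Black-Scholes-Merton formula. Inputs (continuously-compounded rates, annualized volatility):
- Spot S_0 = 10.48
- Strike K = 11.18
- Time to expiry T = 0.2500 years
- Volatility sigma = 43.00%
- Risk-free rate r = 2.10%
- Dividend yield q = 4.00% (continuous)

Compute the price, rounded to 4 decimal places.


Answer: Price = 1.3404

Derivation:
d1 = (ln(S/K) + (r - q + 0.5*sigma^2) * T) / (sigma * sqrt(T)) = -0.21532692
d2 = d1 - sigma * sqrt(T) = -0.43032692
exp(-rT) = 0.99476376; exp(-qT) = 0.99004983
P = K * exp(-rT) * N(-d2) - S_0 * exp(-qT) * N(-d1)
N(-d1) = 0.58524378; N(-d2) = 0.66652108
P = 11.1800 * 0.99476376 * 0.66652108 - 10.4800 * 0.99004983 * 0.58524378 = 1.3404


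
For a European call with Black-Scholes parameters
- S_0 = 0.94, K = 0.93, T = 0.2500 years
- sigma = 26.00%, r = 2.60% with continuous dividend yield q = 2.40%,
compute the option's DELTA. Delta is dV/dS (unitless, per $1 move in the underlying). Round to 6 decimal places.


d1 = 0.1511176086; d2 = 0.0211176086
phi(d1) = 0.3944129591; exp(-qT) = 0.9940179641; exp(-rT) = 0.9935210793
N(d1) = 0.5600585288
Delta = exp(-qT) * N(d1) = 0.9940179641 * 0.5600585288 = 0.556708

Answer: Delta = 0.556708


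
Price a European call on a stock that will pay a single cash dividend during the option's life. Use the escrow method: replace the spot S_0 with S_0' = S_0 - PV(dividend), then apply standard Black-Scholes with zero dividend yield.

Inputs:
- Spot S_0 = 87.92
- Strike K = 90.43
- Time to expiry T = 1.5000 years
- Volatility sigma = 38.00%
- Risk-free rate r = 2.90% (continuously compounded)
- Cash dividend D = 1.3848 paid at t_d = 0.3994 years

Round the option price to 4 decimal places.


Answer: Price = 15.9140

Derivation:
PV(D) = D * exp(-r * t_d) = 1.3848 * 0.98848422 = 1.36885295
S_0' = S_0 - PV(D) = 87.9200 - 1.36885295 = 86.55114705
d1 = (ln(S_0'/K) + (r + sigma^2/2)*T) / (sigma*sqrt(T)) = 0.23196982
d2 = d1 - sigma*sqrt(T) = -0.23343323
exp(-rT) = 0.95743255
N(d1) = 0.59171927; N(d2) = 0.40771251
C = S_0' * N(d1) - K * exp(-rT) * N(d2) = 86.55114705 * 0.59171927 - 90.4300 * 0.95743255 * 0.40771251 = 15.9140


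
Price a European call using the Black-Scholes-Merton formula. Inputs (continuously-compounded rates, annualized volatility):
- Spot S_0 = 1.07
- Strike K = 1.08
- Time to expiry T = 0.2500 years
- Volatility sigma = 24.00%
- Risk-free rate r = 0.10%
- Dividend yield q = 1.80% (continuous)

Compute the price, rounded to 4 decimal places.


Answer: Price = 0.0444

Derivation:
d1 = (ln(S/K) + (r - q + 0.5*sigma^2) * T) / (sigma * sqrt(T)) = -0.05293661
d2 = d1 - sigma * sqrt(T) = -0.17293661
exp(-rT) = 0.99975003; exp(-qT) = 0.99551011
C = S_0 * exp(-qT) * N(d1) - K * exp(-rT) * N(d2)
N(d1) = 0.47889121; N(d2) = 0.43135063
C = 1.0700 * 0.99551011 * 0.47889121 - 1.0800 * 0.99975003 * 0.43135063 = 0.0444


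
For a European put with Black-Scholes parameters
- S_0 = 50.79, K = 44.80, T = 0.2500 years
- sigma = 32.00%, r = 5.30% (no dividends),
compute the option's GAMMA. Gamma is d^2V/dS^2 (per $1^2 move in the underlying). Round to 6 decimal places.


Answer: Gamma = 0.031349

Derivation:
d1 = 0.9471334087; d2 = 0.7871334087
phi(d1) = 0.2547508220; exp(-qT) = 1.0000000000; exp(-rT) = 0.9868373948
Gamma = exp(-qT) * phi(d1) / (S * sigma * sqrt(T)) = 1.0000000000 * 0.2547508220 / (50.7900 * 0.3200 * 0.5000000000) = 0.031349


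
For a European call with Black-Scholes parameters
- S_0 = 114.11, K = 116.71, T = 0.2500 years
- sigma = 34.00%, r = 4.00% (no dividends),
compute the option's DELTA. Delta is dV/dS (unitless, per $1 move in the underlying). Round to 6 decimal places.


d1 = 0.0112980590; d2 = -0.1587019410
phi(d1) = 0.3989168195; exp(-qT) = 1.0000000000; exp(-rT) = 0.9900498337
N(d1) = 0.5045071775
Delta = exp(-qT) * N(d1) = 1.0000000000 * 0.5045071775 = 0.504507

Answer: Delta = 0.504507


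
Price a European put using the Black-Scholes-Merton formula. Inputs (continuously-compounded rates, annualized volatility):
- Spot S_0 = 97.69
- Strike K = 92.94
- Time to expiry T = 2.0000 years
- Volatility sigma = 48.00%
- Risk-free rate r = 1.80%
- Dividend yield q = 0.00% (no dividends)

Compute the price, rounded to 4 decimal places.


d1 = (ln(S/K) + (r - q + 0.5*sigma^2) * T) / (sigma * sqrt(T)) = 0.46587300
d2 = d1 - sigma * sqrt(T) = -0.21294951
exp(-rT) = 0.96464029; exp(-qT) = 1.00000000
P = K * exp(-rT) * N(-d2) - S_0 * exp(-qT) * N(-d1)
N(-d1) = 0.32065321; N(-d2) = 0.58431683
P = 92.9400 * 0.96464029 * 0.58431683 - 97.6900 * 1.00000000 * 0.32065321 = 21.0615

Answer: Price = 21.0615


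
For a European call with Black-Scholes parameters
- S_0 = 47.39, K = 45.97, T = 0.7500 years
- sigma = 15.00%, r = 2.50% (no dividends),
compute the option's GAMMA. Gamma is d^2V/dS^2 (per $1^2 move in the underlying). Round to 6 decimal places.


d1 = 0.4434798788; d2 = 0.3135760682
phi(d1) = 0.3615786358; exp(-qT) = 1.0000000000; exp(-rT) = 0.9814246877
Gamma = exp(-qT) * phi(d1) / (S * sigma * sqrt(T)) = 1.0000000000 * 0.3615786358 / (47.3900 * 0.1500 * 0.8660254038) = 0.058735

Answer: Gamma = 0.058735


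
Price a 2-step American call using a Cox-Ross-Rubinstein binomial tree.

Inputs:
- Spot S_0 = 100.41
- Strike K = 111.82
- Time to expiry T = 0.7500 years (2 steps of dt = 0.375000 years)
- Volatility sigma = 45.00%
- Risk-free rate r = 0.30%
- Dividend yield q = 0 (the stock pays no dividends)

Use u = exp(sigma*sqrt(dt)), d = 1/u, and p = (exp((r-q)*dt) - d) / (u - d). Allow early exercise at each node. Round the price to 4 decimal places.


Answer: Price = V(0,0) = 11.7057

Derivation:
dt = T/N = 0.375000
u = exp(sigma*sqrt(dt)) = 1.317278; d = 1/u = 0.759141
p = (exp((r-q)*dt) - d) / (u - d) = 0.433558
Discount per step: exp(-r*dt) = 0.998876
Stock lattice S(k, i) with i counting down-moves:
  k=0: S(0,0) = 100.4100
  k=1: S(1,0) = 132.2679; S(1,1) = 76.2254
  k=2: S(2,0) = 174.2336; S(2,1) = 100.4100; S(2,2) = 57.8658
Terminal payoffs V(N, i) = max(S_T - K, 0):
  V(2,0) = 62.413612; V(2,1) = 0.000000; V(2,2) = 0.000000
Backward induction: V(k, i) = exp(-r*dt) * [p * V(k+1, i) + (1-p) * V(k+1, i+1)]; then take max(V_cont, immediate exercise) for American.
  V(1,0) = exp(-r*dt) * [p*62.413612 + (1-p)*0.000000] = 27.029467; exercise = 20.447898; V(1,0) = max -> 27.029467
  V(1,1) = exp(-r*dt) * [p*0.000000 + (1-p)*0.000000] = 0.000000; exercise = 0.000000; V(1,1) = max -> 0.000000
  V(0,0) = exp(-r*dt) * [p*27.029467 + (1-p)*0.000000] = 11.705653; exercise = 0.000000; V(0,0) = max -> 11.705653


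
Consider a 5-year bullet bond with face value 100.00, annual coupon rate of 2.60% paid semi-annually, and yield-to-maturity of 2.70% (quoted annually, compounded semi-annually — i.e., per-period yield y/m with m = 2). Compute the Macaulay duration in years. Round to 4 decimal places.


Answer: Macaulay duration = 4.7201 years

Derivation:
Coupon per period c = face * coupon_rate / m = 1.300000
Periods per year m = 2; per-period yield y/m = 0.013500
Number of cashflows N = 10
Cashflows (t years, CF_t, discount factor 1/(1+y/m)^(m*t), PV):
  t = 0.5000: CF_t = 1.300000, DF = 0.986680, PV = 1.282684
  t = 1.0000: CF_t = 1.300000, DF = 0.973537, PV = 1.265598
  t = 1.5000: CF_t = 1.300000, DF = 0.960569, PV = 1.248740
  t = 2.0000: CF_t = 1.300000, DF = 0.947774, PV = 1.232107
  t = 2.5000: CF_t = 1.300000, DF = 0.935150, PV = 1.215695
  t = 3.0000: CF_t = 1.300000, DF = 0.922694, PV = 1.199502
  t = 3.5000: CF_t = 1.300000, DF = 0.910403, PV = 1.183524
  t = 4.0000: CF_t = 1.300000, DF = 0.898276, PV = 1.167759
  t = 4.5000: CF_t = 1.300000, DF = 0.886311, PV = 1.152205
  t = 5.0000: CF_t = 101.300000, DF = 0.874505, PV = 88.587392
Price P = sum_t PV_t = 99.535205
Macaulay numerator sum_t t * PV_t:
  t * PV_t at t = 0.5000: 0.641342
  t * PV_t at t = 1.0000: 1.265598
  t * PV_t at t = 1.5000: 1.873110
  t * PV_t at t = 2.0000: 2.464214
  t * PV_t at t = 2.5000: 3.039237
  t * PV_t at t = 3.0000: 3.598505
  t * PV_t at t = 3.5000: 4.142334
  t * PV_t at t = 4.0000: 4.671037
  t * PV_t at t = 4.5000: 5.184920
  t * PV_t at t = 5.0000: 442.936959
Macaulay duration D = (sum_t t * PV_t) / P = 469.817256 / 99.535205 = 4.720111


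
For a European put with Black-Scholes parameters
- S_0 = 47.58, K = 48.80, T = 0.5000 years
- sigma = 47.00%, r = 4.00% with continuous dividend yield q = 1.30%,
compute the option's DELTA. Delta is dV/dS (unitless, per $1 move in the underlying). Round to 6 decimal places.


d1 = 0.1306107227; d2 = -0.2017294645
phi(d1) = 0.3955539412; exp(-qT) = 0.9935210793; exp(-rT) = 0.9801986733
N(-d1) = 0.4480416300
Delta = -exp(-qT) * N(-d1) = -0.9935210793 * 0.4480416300 = -0.445139

Answer: Delta = -0.445139


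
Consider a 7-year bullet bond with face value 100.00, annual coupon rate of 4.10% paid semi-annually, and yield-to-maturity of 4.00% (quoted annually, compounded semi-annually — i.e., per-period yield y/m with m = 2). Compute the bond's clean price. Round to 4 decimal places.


Coupon per period c = face * coupon_rate / m = 2.050000
Periods per year m = 2; per-period yield y/m = 0.020000
Number of cashflows N = 14
Cashflows (t years, CF_t, discount factor 1/(1+y/m)^(m*t), PV):
  t = 0.5000: CF_t = 2.050000, DF = 0.980392, PV = 2.009804
  t = 1.0000: CF_t = 2.050000, DF = 0.961169, PV = 1.970396
  t = 1.5000: CF_t = 2.050000, DF = 0.942322, PV = 1.931761
  t = 2.0000: CF_t = 2.050000, DF = 0.923845, PV = 1.893883
  t = 2.5000: CF_t = 2.050000, DF = 0.905731, PV = 1.856748
  t = 3.0000: CF_t = 2.050000, DF = 0.887971, PV = 1.820341
  t = 3.5000: CF_t = 2.050000, DF = 0.870560, PV = 1.784648
  t = 4.0000: CF_t = 2.050000, DF = 0.853490, PV = 1.749655
  t = 4.5000: CF_t = 2.050000, DF = 0.836755, PV = 1.715348
  t = 5.0000: CF_t = 2.050000, DF = 0.820348, PV = 1.681714
  t = 5.5000: CF_t = 2.050000, DF = 0.804263, PV = 1.648739
  t = 6.0000: CF_t = 2.050000, DF = 0.788493, PV = 1.616411
  t = 6.5000: CF_t = 2.050000, DF = 0.773033, PV = 1.584717
  t = 7.0000: CF_t = 102.050000, DF = 0.757875, PV = 77.341146
Price P = sum_t PV_t = 100.605312

Answer: Price = 100.6053


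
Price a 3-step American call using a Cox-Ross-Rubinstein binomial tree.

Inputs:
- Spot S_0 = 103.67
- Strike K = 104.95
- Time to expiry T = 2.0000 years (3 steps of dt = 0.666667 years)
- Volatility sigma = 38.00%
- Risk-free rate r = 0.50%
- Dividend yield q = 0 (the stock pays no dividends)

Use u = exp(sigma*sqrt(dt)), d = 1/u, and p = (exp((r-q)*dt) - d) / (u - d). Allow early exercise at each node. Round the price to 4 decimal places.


Answer: Price = V(0,0) = 23.6455

Derivation:
dt = T/N = 0.666667
u = exp(sigma*sqrt(dt)) = 1.363792; d = 1/u = 0.733250
p = (exp((r-q)*dt) - d) / (u - d) = 0.428344
Discount per step: exp(-r*dt) = 0.996672
Stock lattice S(k, i) with i counting down-moves:
  k=0: S(0,0) = 103.6700
  k=1: S(1,0) = 141.3843; S(1,1) = 76.0160
  k=2: S(2,0) = 192.8187; S(2,1) = 103.6700; S(2,2) = 55.7387
  k=3: S(3,0) = 262.9645; S(3,1) = 141.3843; S(3,2) = 76.0160; S(3,3) = 40.8704
Terminal payoffs V(N, i) = max(S_T - K, 0):
  V(3,0) = 158.014457; V(3,1) = 36.434267; V(3,2) = 0.000000; V(3,3) = 0.000000
Backward induction: V(k, i) = exp(-r*dt) * [p * V(k+1, i) + (1-p) * V(k+1, i+1)]; then take max(V_cont, immediate exercise) for American.
  V(2,0) = exp(-r*dt) * [p*158.014457 + (1-p)*36.434267] = 88.217914; exercise = 87.868663; V(2,0) = max -> 88.217914
  V(2,1) = exp(-r*dt) * [p*36.434267 + (1-p)*0.000000] = 15.554481; exercise = 0.000000; V(2,1) = max -> 15.554481
  V(2,2) = exp(-r*dt) * [p*0.000000 + (1-p)*0.000000] = 0.000000; exercise = 0.000000; V(2,2) = max -> 0.000000
  V(1,0) = exp(-r*dt) * [p*88.217914 + (1-p)*15.554481] = 46.524119; exercise = 36.434267; V(1,0) = max -> 46.524119
  V(1,1) = exp(-r*dt) * [p*15.554481 + (1-p)*0.000000] = 6.640503; exercise = 0.000000; V(1,1) = max -> 6.640503
  V(0,0) = exp(-r*dt) * [p*46.524119 + (1-p)*6.640503] = 23.645478; exercise = 0.000000; V(0,0) = max -> 23.645478


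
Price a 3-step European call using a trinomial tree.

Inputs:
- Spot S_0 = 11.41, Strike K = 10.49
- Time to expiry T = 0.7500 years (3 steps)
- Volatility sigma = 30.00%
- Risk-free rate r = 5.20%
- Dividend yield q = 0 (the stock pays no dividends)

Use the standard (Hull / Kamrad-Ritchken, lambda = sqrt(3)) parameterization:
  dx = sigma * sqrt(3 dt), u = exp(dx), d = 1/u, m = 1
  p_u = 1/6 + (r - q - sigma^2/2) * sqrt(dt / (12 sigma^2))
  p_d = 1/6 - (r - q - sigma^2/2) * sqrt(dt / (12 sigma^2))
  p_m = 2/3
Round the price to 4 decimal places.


dt = T/N = 0.250000; dx = sigma*sqrt(3*dt) = 0.259808
u = exp(dx) = 1.296681; d = 1/u = 0.771200
p_u = 0.170035, p_m = 0.666667, p_d = 0.163299
Discount per step: exp(-r*dt) = 0.987084
Stock lattice S(k, j) with j the centered position index:
  k=0: S(0,+0) = 11.4100
  k=1: S(1,-1) = 8.7994; S(1,+0) = 11.4100; S(1,+1) = 14.7951
  k=2: S(2,-2) = 6.7861; S(2,-1) = 8.7994; S(2,+0) = 11.4100; S(2,+1) = 14.7951; S(2,+2) = 19.1846
  k=3: S(3,-3) = 5.2334; S(3,-2) = 6.7861; S(3,-1) = 8.7994; S(3,+0) = 11.4100; S(3,+1) = 14.7951; S(3,+2) = 19.1846; S(3,+3) = 24.8762
Terminal payoffs V(N, j) = max(S_T - K, 0):
  V(3,-3) = 0.000000; V(3,-2) = 0.000000; V(3,-1) = 0.000000; V(3,+0) = 0.920000; V(3,+1) = 4.305126; V(3,+2) = 8.694553; V(3,+3) = 14.386237
Backward induction: V(k, j) = exp(-r*dt) * [p_u * V(k+1, j+1) + p_m * V(k+1, j) + p_d * V(k+1, j-1)]
  V(2,-2) = exp(-r*dt) * [p_u*0.000000 + p_m*0.000000 + p_d*0.000000] = 0.000000
  V(2,-1) = exp(-r*dt) * [p_u*0.920000 + p_m*0.000000 + p_d*0.000000] = 0.154411
  V(2,+0) = exp(-r*dt) * [p_u*4.305126 + p_m*0.920000 + p_d*0.000000] = 1.327977
  V(2,+1) = exp(-r*dt) * [p_u*8.694553 + p_m*4.305126 + p_d*0.920000] = 4.440588
  V(2,+2) = exp(-r*dt) * [p_u*14.386237 + p_m*8.694553 + p_d*4.305126] = 8.830008
  V(1,-1) = exp(-r*dt) * [p_u*1.327977 + p_m*0.154411 + p_d*0.000000] = 0.324497
  V(1,+0) = exp(-r*dt) * [p_u*4.440588 + p_m*1.327977 + p_d*0.154411] = 1.644074
  V(1,+1) = exp(-r*dt) * [p_u*8.830008 + p_m*4.440588 + p_d*1.327977] = 4.618227
  V(0,+0) = exp(-r*dt) * [p_u*4.618227 + p_m*1.644074 + p_d*0.324497] = 1.909314

Answer: Price = V(0,0) = 1.9093


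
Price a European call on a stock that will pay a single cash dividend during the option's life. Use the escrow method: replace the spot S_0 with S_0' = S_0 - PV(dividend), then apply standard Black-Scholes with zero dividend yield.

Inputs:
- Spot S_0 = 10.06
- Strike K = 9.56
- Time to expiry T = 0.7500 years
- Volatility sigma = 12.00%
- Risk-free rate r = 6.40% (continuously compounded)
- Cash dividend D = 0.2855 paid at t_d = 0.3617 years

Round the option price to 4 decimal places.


Answer: Price = 0.8135

Derivation:
PV(D) = D * exp(-r * t_d) = 0.2855 * 0.97711708 = 0.27896693
S_0' = S_0 - PV(D) = 10.0600 - 0.27896693 = 9.78103307
d1 = (ln(S_0'/K) + (r + sigma^2/2)*T) / (sigma*sqrt(T)) = 0.73378701
d2 = d1 - sigma*sqrt(T) = 0.62986396
exp(-rT) = 0.95313379
N(d1) = 0.76846072; N(d2) = 0.73560820
C = S_0' * N(d1) - K * exp(-rT) * N(d2) = 9.78103307 * 0.76846072 - 9.5600 * 0.95313379 * 0.73560820 = 0.8135


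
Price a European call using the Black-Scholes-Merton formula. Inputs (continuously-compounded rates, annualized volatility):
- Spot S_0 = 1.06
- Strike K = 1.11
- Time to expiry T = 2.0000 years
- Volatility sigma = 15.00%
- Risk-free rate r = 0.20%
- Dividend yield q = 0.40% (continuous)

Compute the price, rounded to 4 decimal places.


d1 = (ln(S/K) + (r - q + 0.5*sigma^2) * T) / (sigma * sqrt(T)) = -0.13006573
d2 = d1 - sigma * sqrt(T) = -0.34219776
exp(-rT) = 0.99600799; exp(-qT) = 0.99203191
C = S_0 * exp(-qT) * N(d1) - K * exp(-rT) * N(d2)
N(d1) = 0.44825721; N(d2) = 0.36610104
C = 1.0600 * 0.99203191 * 0.44825721 - 1.1100 * 0.99600799 * 0.36610104 = 0.0666

Answer: Price = 0.0666


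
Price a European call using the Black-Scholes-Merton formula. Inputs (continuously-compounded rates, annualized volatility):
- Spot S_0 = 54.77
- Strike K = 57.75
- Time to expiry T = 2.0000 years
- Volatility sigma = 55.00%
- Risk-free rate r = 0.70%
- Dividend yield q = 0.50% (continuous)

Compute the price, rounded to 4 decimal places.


d1 = (ln(S/K) + (r - q + 0.5*sigma^2) * T) / (sigma * sqrt(T)) = 0.32593669
d2 = d1 - sigma * sqrt(T) = -0.45188077
exp(-rT) = 0.98609754; exp(-qT) = 0.99004983
C = S_0 * exp(-qT) * N(d1) - K * exp(-rT) * N(d2)
N(d1) = 0.62776387; N(d2) = 0.32567744
C = 54.7700 * 0.99004983 * 0.62776387 - 57.7500 * 0.98609754 * 0.32567744 = 15.4941

Answer: Price = 15.4941


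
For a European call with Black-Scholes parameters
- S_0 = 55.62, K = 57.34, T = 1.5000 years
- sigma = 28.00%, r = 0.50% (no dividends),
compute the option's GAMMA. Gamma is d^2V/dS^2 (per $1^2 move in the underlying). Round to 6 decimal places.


Answer: Gamma = 0.020802

Derivation:
d1 = 0.1045243590; d2 = -0.2384042049
phi(d1) = 0.3967689316; exp(-qT) = 1.0000000000; exp(-rT) = 0.9925280548
Gamma = exp(-qT) * phi(d1) / (S * sigma * sqrt(T)) = 1.0000000000 * 0.3967689316 / (55.6200 * 0.2800 * 1.2247448714) = 0.020802


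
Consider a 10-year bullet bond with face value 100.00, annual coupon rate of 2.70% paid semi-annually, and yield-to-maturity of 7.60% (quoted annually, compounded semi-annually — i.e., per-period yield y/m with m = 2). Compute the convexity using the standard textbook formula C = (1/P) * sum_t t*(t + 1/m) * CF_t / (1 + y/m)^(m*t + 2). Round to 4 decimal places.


Answer: Convexity = 78.2833

Derivation:
Coupon per period c = face * coupon_rate / m = 1.350000
Periods per year m = 2; per-period yield y/m = 0.038000
Number of cashflows N = 20
Cashflows (t years, CF_t, discount factor 1/(1+y/m)^(m*t), PV):
  t = 0.5000: CF_t = 1.350000, DF = 0.963391, PV = 1.300578
  t = 1.0000: CF_t = 1.350000, DF = 0.928122, PV = 1.252965
  t = 1.5000: CF_t = 1.350000, DF = 0.894145, PV = 1.207096
  t = 2.0000: CF_t = 1.350000, DF = 0.861411, PV = 1.162905
  t = 2.5000: CF_t = 1.350000, DF = 0.829876, PV = 1.120333
  t = 3.0000: CF_t = 1.350000, DF = 0.799495, PV = 1.079319
  t = 3.5000: CF_t = 1.350000, DF = 0.770227, PV = 1.039806
  t = 4.0000: CF_t = 1.350000, DF = 0.742030, PV = 1.001740
  t = 4.5000: CF_t = 1.350000, DF = 0.714865, PV = 0.965067
  t = 5.0000: CF_t = 1.350000, DF = 0.688694, PV = 0.929737
  t = 5.5000: CF_t = 1.350000, DF = 0.663482, PV = 0.895701
  t = 6.0000: CF_t = 1.350000, DF = 0.639193, PV = 0.862910
  t = 6.5000: CF_t = 1.350000, DF = 0.615793, PV = 0.831320
  t = 7.0000: CF_t = 1.350000, DF = 0.593249, PV = 0.800886
  t = 7.5000: CF_t = 1.350000, DF = 0.571531, PV = 0.771567
  t = 8.0000: CF_t = 1.350000, DF = 0.550608, PV = 0.743321
  t = 8.5000: CF_t = 1.350000, DF = 0.530451, PV = 0.716108
  t = 9.0000: CF_t = 1.350000, DF = 0.511031, PV = 0.689892
  t = 9.5000: CF_t = 1.350000, DF = 0.492323, PV = 0.664636
  t = 10.0000: CF_t = 101.350000, DF = 0.474300, PV = 48.070283
Price P = sum_t PV_t = 66.106170
Convexity numerator sum_t t*(t + 1/m) * CF_t / (1+y/m)^(m*t + 2):
  t = 0.5000: term = 0.603548
  t = 1.0000: term = 1.744358
  t = 1.5000: term = 3.360998
  t = 2.0000: term = 5.396593
  t = 2.5000: term = 7.798545
  t = 3.0000: term = 10.518268
  t = 3.5000: term = 13.510942
  t = 4.0000: term = 16.735271
  t = 4.5000: term = 20.153264
  t = 5.0000: term = 23.730026
  t = 5.5000: term = 27.433556
  t = 6.0000: term = 31.234562
  t = 6.5000: term = 35.106284
  t = 7.0000: term = 39.024326
  t = 7.5000: term = 42.966503
  t = 8.0000: term = 46.912688
  t = 8.5000: term = 50.844676
  t = 9.0000: term = 54.746053
  t = 9.5000: term = 58.602069
  t = 10.0000: term = 4684.586633
Convexity = (1/P) * sum = 5175.009164 / 66.106170 = 78.283300


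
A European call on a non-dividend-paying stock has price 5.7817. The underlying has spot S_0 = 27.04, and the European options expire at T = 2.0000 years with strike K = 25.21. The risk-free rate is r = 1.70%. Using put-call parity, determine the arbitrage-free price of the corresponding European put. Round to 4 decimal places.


Put-call parity: C - P = S_0 * exp(-qT) - K * exp(-rT).
S_0 * exp(-qT) = 27.0400 * 1.00000000 = 27.04000000
K * exp(-rT) = 25.2100 * 0.96657150 = 24.36726763
P = C - S*exp(-qT) + K*exp(-rT)
P = 5.7817 - 27.04000000 + 24.36726763 = 3.1090

Answer: Put price = 3.1090


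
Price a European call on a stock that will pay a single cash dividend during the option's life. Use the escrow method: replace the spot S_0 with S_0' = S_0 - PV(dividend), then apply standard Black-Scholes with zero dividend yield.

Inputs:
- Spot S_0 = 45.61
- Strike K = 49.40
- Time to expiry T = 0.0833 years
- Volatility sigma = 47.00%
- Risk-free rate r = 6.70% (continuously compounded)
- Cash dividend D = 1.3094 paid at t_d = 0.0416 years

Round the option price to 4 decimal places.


PV(D) = D * exp(-r * t_d) = 1.3094 * 0.99721668 = 1.30575552
S_0' = S_0 - PV(D) = 45.6100 - 1.30575552 = 44.30424448
d1 = (ln(S_0'/K) + (r + sigma^2/2)*T) / (sigma*sqrt(T)) = -0.69361027
d2 = d1 - sigma*sqrt(T) = -0.82926045
exp(-rT) = 0.99443445
N(d1) = 0.24396333; N(d2) = 0.20347852
C = S_0' * N(d1) - K * exp(-rT) * N(d2) = 44.30424448 * 0.24396333 - 49.4000 * 0.99443445 * 0.20347852 = 0.8127

Answer: Price = 0.8127


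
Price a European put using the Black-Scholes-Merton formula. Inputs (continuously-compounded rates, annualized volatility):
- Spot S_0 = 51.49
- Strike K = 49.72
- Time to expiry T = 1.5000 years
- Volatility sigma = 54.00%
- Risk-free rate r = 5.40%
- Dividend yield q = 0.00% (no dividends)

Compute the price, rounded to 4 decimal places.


d1 = (ln(S/K) + (r - q + 0.5*sigma^2) * T) / (sigma * sqrt(T)) = 0.50604696
d2 = d1 - sigma * sqrt(T) = -0.15531527
exp(-rT) = 0.92219369; exp(-qT) = 1.00000000
P = K * exp(-rT) * N(-d2) - S_0 * exp(-qT) * N(-d1)
N(-d1) = 0.30641184; N(-d2) = 0.56171361
P = 49.7200 * 0.92219369 * 0.56171361 - 51.4900 * 1.00000000 * 0.30641184 = 9.9782

Answer: Price = 9.9782


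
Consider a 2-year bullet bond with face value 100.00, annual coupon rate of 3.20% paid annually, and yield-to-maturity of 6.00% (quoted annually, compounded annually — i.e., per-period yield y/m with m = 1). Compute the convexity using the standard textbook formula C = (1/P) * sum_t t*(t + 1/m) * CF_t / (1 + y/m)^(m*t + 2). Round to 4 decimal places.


Answer: Convexity = 5.2267

Derivation:
Coupon per period c = face * coupon_rate / m = 3.200000
Periods per year m = 1; per-period yield y/m = 0.060000
Number of cashflows N = 2
Cashflows (t years, CF_t, discount factor 1/(1+y/m)^(m*t), PV):
  t = 1.0000: CF_t = 3.200000, DF = 0.943396, PV = 3.018868
  t = 2.0000: CF_t = 103.200000, DF = 0.889996, PV = 91.847633
Price P = sum_t PV_t = 94.866501
Convexity numerator sum_t t*(t + 1/m) * CF_t / (1+y/m)^(m*t + 2):
  t = 1.0000: term = 5.373563
  t = 2.0000: term = 490.464396
Convexity = (1/P) * sum = 495.837960 / 94.866501 = 5.226692


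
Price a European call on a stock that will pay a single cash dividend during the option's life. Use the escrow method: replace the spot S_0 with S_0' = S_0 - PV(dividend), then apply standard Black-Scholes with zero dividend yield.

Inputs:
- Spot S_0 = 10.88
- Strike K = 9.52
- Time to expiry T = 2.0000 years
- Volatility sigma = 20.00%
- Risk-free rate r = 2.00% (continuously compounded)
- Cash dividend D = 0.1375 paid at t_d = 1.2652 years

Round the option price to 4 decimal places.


PV(D) = D * exp(-r * t_d) = 0.1375 * 0.97501346 = 0.13406435
S_0' = S_0 - PV(D) = 10.8800 - 0.13406435 = 10.74593565
d1 = (ln(S_0'/K) + (r + sigma^2/2)*T) / (sigma*sqrt(T)) = 0.71111168
d2 = d1 - sigma*sqrt(T) = 0.42826896
exp(-rT) = 0.96078944
N(d1) = 0.76149248; N(d2) = 0.66577234
C = S_0' * N(d1) - K * exp(-rT) * N(d2) = 10.74593565 * 0.76149248 - 9.5200 * 0.96078944 * 0.66577234 = 2.0933

Answer: Price = 2.0933


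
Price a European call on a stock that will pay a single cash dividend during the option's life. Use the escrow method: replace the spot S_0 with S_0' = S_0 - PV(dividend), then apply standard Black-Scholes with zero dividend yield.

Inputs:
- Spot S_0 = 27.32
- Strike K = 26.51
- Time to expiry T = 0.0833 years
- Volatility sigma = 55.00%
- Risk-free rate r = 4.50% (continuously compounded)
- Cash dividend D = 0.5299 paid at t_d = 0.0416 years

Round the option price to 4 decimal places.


PV(D) = D * exp(-r * t_d) = 0.5299 * 0.99812975 = 0.52890896
S_0' = S_0 - PV(D) = 27.3200 - 0.52890896 = 26.79109104
d1 = (ln(S_0'/K) + (r + sigma^2/2)*T) / (sigma*sqrt(T)) = 0.16942854
d2 = d1 - sigma*sqrt(T) = 0.01068897
exp(-rT) = 0.99625852
N(d1) = 0.56727021; N(d2) = 0.50426420
C = S_0' * N(d1) - K * exp(-rT) * N(d2) = 26.79109104 * 0.56727021 - 26.5100 * 0.99625852 * 0.50426420 = 1.8798

Answer: Price = 1.8798


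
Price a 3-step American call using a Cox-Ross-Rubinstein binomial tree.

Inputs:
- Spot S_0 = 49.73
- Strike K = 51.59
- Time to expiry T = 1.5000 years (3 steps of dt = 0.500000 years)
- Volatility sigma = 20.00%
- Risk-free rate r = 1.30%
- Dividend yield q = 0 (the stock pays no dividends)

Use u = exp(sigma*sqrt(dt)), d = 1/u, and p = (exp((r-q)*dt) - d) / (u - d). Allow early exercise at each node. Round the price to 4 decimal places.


dt = T/N = 0.500000
u = exp(sigma*sqrt(dt)) = 1.151910; d = 1/u = 0.868123
p = (exp((r-q)*dt) - d) / (u - d) = 0.487683
Discount per step: exp(-r*dt) = 0.993521
Stock lattice S(k, i) with i counting down-moves:
  k=0: S(0,0) = 49.7300
  k=1: S(1,0) = 57.2845; S(1,1) = 43.1718
  k=2: S(2,0) = 65.9866; S(2,1) = 49.7300; S(2,2) = 37.4784
  k=3: S(3,0) = 76.0106; S(3,1) = 57.2845; S(3,2) = 43.1718; S(3,3) = 32.5359
Terminal payoffs V(N, i) = max(S_T - K, 0):
  V(3,0) = 24.420572; V(3,1) = 5.694480; V(3,2) = 0.000000; V(3,3) = 0.000000
Backward induction: V(k, i) = exp(-r*dt) * [p * V(k+1, i) + (1-p) * V(k+1, i+1)]; then take max(V_cont, immediate exercise) for American.
  V(2,0) = exp(-r*dt) * [p*24.420572 + (1-p)*5.694480] = 14.730808; exercise = 14.396560; V(2,0) = max -> 14.730808
  V(2,1) = exp(-r*dt) * [p*5.694480 + (1-p)*0.000000] = 2.759106; exercise = 0.000000; V(2,1) = max -> 2.759106
  V(2,2) = exp(-r*dt) * [p*0.000000 + (1-p)*0.000000] = 0.000000; exercise = 0.000000; V(2,2) = max -> 0.000000
  V(1,0) = exp(-r*dt) * [p*14.730808 + (1-p)*2.759106] = 8.541794; exercise = 5.694480; V(1,0) = max -> 8.541794
  V(1,1) = exp(-r*dt) * [p*2.759106 + (1-p)*0.000000] = 1.336850; exercise = 0.000000; V(1,1) = max -> 1.336850
  V(0,0) = exp(-r*dt) * [p*8.541794 + (1-p)*1.336850] = 4.819150; exercise = 0.000000; V(0,0) = max -> 4.819150

Answer: Price = V(0,0) = 4.8191
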